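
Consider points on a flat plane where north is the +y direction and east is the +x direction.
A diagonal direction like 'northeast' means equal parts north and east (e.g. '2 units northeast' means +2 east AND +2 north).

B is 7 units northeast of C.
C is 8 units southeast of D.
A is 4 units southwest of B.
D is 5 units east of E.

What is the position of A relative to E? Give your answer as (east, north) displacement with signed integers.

Answer: A is at (east=16, north=-5) relative to E.

Derivation:
Place E at the origin (east=0, north=0).
  D is 5 units east of E: delta (east=+5, north=+0); D at (east=5, north=0).
  C is 8 units southeast of D: delta (east=+8, north=-8); C at (east=13, north=-8).
  B is 7 units northeast of C: delta (east=+7, north=+7); B at (east=20, north=-1).
  A is 4 units southwest of B: delta (east=-4, north=-4); A at (east=16, north=-5).
Therefore A relative to E: (east=16, north=-5).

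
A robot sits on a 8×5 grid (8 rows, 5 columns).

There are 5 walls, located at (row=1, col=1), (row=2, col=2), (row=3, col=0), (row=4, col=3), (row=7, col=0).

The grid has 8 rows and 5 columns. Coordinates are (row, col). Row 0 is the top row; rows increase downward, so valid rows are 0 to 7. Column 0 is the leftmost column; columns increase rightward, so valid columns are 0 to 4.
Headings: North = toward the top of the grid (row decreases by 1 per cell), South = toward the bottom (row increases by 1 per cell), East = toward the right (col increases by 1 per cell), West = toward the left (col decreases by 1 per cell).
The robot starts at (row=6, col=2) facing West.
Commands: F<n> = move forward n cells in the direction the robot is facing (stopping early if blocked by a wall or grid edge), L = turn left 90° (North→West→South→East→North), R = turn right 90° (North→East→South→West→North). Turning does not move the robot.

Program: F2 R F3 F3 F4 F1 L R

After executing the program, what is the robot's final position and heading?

Answer: Final position: (row=4, col=0), facing North

Derivation:
Start: (row=6, col=2), facing West
  F2: move forward 2, now at (row=6, col=0)
  R: turn right, now facing North
  F3: move forward 2/3 (blocked), now at (row=4, col=0)
  F3: move forward 0/3 (blocked), now at (row=4, col=0)
  F4: move forward 0/4 (blocked), now at (row=4, col=0)
  F1: move forward 0/1 (blocked), now at (row=4, col=0)
  L: turn left, now facing West
  R: turn right, now facing North
Final: (row=4, col=0), facing North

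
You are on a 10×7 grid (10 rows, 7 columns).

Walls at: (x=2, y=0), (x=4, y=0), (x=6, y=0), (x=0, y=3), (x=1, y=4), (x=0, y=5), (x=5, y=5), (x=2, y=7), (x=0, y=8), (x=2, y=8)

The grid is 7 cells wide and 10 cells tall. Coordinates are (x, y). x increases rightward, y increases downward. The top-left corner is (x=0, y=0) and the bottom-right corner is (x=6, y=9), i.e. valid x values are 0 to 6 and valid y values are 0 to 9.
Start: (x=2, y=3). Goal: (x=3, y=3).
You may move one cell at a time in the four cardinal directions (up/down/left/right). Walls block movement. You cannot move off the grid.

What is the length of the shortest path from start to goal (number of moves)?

Answer: Shortest path length: 1

Derivation:
BFS from (x=2, y=3) until reaching (x=3, y=3):
  Distance 0: (x=2, y=3)
  Distance 1: (x=2, y=2), (x=1, y=3), (x=3, y=3), (x=2, y=4)  <- goal reached here
One shortest path (1 moves): (x=2, y=3) -> (x=3, y=3)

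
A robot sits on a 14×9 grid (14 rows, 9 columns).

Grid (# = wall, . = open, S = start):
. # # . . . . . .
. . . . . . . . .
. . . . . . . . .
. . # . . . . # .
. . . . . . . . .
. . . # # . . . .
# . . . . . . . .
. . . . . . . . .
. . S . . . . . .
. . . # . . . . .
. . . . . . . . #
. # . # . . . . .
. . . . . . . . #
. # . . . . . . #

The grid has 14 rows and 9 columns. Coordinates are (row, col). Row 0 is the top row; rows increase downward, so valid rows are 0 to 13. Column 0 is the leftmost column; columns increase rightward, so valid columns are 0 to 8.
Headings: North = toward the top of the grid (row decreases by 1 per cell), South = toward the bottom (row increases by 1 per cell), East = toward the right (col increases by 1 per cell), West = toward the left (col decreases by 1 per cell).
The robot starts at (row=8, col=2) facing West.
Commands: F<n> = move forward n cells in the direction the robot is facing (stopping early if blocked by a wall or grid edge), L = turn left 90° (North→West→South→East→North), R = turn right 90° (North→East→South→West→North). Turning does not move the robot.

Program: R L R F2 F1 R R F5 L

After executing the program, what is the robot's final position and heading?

Start: (row=8, col=2), facing West
  R: turn right, now facing North
  L: turn left, now facing West
  R: turn right, now facing North
  F2: move forward 2, now at (row=6, col=2)
  F1: move forward 1, now at (row=5, col=2)
  R: turn right, now facing East
  R: turn right, now facing South
  F5: move forward 5, now at (row=10, col=2)
  L: turn left, now facing East
Final: (row=10, col=2), facing East

Answer: Final position: (row=10, col=2), facing East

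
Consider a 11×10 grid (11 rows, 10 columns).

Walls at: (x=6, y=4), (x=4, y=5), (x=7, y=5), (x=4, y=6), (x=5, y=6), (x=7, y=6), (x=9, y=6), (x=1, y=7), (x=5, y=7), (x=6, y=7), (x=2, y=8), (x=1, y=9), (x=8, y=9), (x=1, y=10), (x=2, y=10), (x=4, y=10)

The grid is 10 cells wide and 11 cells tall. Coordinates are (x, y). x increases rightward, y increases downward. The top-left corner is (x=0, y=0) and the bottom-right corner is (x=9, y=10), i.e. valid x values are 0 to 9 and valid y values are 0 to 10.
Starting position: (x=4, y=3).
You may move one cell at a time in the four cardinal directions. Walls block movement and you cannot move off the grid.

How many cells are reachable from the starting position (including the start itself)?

Answer: Reachable cells: 94

Derivation:
BFS flood-fill from (x=4, y=3):
  Distance 0: (x=4, y=3)
  Distance 1: (x=4, y=2), (x=3, y=3), (x=5, y=3), (x=4, y=4)
  Distance 2: (x=4, y=1), (x=3, y=2), (x=5, y=2), (x=2, y=3), (x=6, y=3), (x=3, y=4), (x=5, y=4)
  Distance 3: (x=4, y=0), (x=3, y=1), (x=5, y=1), (x=2, y=2), (x=6, y=2), (x=1, y=3), (x=7, y=3), (x=2, y=4), (x=3, y=5), (x=5, y=5)
  Distance 4: (x=3, y=0), (x=5, y=0), (x=2, y=1), (x=6, y=1), (x=1, y=2), (x=7, y=2), (x=0, y=3), (x=8, y=3), (x=1, y=4), (x=7, y=4), (x=2, y=5), (x=6, y=5), (x=3, y=6)
  Distance 5: (x=2, y=0), (x=6, y=0), (x=1, y=1), (x=7, y=1), (x=0, y=2), (x=8, y=2), (x=9, y=3), (x=0, y=4), (x=8, y=4), (x=1, y=5), (x=2, y=6), (x=6, y=6), (x=3, y=7)
  Distance 6: (x=1, y=0), (x=7, y=0), (x=0, y=1), (x=8, y=1), (x=9, y=2), (x=9, y=4), (x=0, y=5), (x=8, y=5), (x=1, y=6), (x=2, y=7), (x=4, y=7), (x=3, y=8)
  Distance 7: (x=0, y=0), (x=8, y=0), (x=9, y=1), (x=9, y=5), (x=0, y=6), (x=8, y=6), (x=4, y=8), (x=3, y=9)
  Distance 8: (x=9, y=0), (x=0, y=7), (x=8, y=7), (x=5, y=8), (x=2, y=9), (x=4, y=9), (x=3, y=10)
  Distance 9: (x=7, y=7), (x=9, y=7), (x=0, y=8), (x=6, y=8), (x=8, y=8), (x=5, y=9)
  Distance 10: (x=1, y=8), (x=7, y=8), (x=9, y=8), (x=0, y=9), (x=6, y=9), (x=5, y=10)
  Distance 11: (x=7, y=9), (x=9, y=9), (x=0, y=10), (x=6, y=10)
  Distance 12: (x=7, y=10), (x=9, y=10)
  Distance 13: (x=8, y=10)
Total reachable: 94 (grid has 94 open cells total)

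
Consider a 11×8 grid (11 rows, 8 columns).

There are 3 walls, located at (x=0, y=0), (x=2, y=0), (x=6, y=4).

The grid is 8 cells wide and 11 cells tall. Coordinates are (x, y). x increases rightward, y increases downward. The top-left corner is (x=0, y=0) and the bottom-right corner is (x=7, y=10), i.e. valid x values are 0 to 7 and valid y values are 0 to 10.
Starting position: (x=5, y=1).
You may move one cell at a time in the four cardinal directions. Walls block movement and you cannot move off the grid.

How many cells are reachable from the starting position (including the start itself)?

Answer: Reachable cells: 85

Derivation:
BFS flood-fill from (x=5, y=1):
  Distance 0: (x=5, y=1)
  Distance 1: (x=5, y=0), (x=4, y=1), (x=6, y=1), (x=5, y=2)
  Distance 2: (x=4, y=0), (x=6, y=0), (x=3, y=1), (x=7, y=1), (x=4, y=2), (x=6, y=2), (x=5, y=3)
  Distance 3: (x=3, y=0), (x=7, y=0), (x=2, y=1), (x=3, y=2), (x=7, y=2), (x=4, y=3), (x=6, y=3), (x=5, y=4)
  Distance 4: (x=1, y=1), (x=2, y=2), (x=3, y=3), (x=7, y=3), (x=4, y=4), (x=5, y=5)
  Distance 5: (x=1, y=0), (x=0, y=1), (x=1, y=2), (x=2, y=3), (x=3, y=4), (x=7, y=4), (x=4, y=5), (x=6, y=5), (x=5, y=6)
  Distance 6: (x=0, y=2), (x=1, y=3), (x=2, y=4), (x=3, y=5), (x=7, y=5), (x=4, y=6), (x=6, y=6), (x=5, y=7)
  Distance 7: (x=0, y=3), (x=1, y=4), (x=2, y=5), (x=3, y=6), (x=7, y=6), (x=4, y=7), (x=6, y=7), (x=5, y=8)
  Distance 8: (x=0, y=4), (x=1, y=5), (x=2, y=6), (x=3, y=7), (x=7, y=7), (x=4, y=8), (x=6, y=8), (x=5, y=9)
  Distance 9: (x=0, y=5), (x=1, y=6), (x=2, y=7), (x=3, y=8), (x=7, y=8), (x=4, y=9), (x=6, y=9), (x=5, y=10)
  Distance 10: (x=0, y=6), (x=1, y=7), (x=2, y=8), (x=3, y=9), (x=7, y=9), (x=4, y=10), (x=6, y=10)
  Distance 11: (x=0, y=7), (x=1, y=8), (x=2, y=9), (x=3, y=10), (x=7, y=10)
  Distance 12: (x=0, y=8), (x=1, y=9), (x=2, y=10)
  Distance 13: (x=0, y=9), (x=1, y=10)
  Distance 14: (x=0, y=10)
Total reachable: 85 (grid has 85 open cells total)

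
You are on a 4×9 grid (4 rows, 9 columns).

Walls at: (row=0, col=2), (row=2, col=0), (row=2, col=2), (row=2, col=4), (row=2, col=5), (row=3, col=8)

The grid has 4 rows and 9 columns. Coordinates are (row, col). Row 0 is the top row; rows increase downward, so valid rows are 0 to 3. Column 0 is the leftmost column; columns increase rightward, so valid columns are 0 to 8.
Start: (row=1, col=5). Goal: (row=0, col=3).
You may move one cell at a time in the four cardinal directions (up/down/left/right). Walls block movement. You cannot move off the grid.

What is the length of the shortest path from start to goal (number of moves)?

Answer: Shortest path length: 3

Derivation:
BFS from (row=1, col=5) until reaching (row=0, col=3):
  Distance 0: (row=1, col=5)
  Distance 1: (row=0, col=5), (row=1, col=4), (row=1, col=6)
  Distance 2: (row=0, col=4), (row=0, col=6), (row=1, col=3), (row=1, col=7), (row=2, col=6)
  Distance 3: (row=0, col=3), (row=0, col=7), (row=1, col=2), (row=1, col=8), (row=2, col=3), (row=2, col=7), (row=3, col=6)  <- goal reached here
One shortest path (3 moves): (row=1, col=5) -> (row=1, col=4) -> (row=1, col=3) -> (row=0, col=3)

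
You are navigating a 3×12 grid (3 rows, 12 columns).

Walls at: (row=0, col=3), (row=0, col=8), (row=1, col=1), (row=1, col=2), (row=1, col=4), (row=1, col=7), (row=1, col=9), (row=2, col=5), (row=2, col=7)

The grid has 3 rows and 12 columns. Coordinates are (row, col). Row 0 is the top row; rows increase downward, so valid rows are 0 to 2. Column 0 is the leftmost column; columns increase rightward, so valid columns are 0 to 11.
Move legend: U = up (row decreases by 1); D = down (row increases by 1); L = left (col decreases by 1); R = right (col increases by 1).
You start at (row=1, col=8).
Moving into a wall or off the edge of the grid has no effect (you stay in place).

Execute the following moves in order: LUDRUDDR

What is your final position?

Start: (row=1, col=8)
  L (left): blocked, stay at (row=1, col=8)
  U (up): blocked, stay at (row=1, col=8)
  D (down): (row=1, col=8) -> (row=2, col=8)
  R (right): (row=2, col=8) -> (row=2, col=9)
  U (up): blocked, stay at (row=2, col=9)
  D (down): blocked, stay at (row=2, col=9)
  D (down): blocked, stay at (row=2, col=9)
  R (right): (row=2, col=9) -> (row=2, col=10)
Final: (row=2, col=10)

Answer: Final position: (row=2, col=10)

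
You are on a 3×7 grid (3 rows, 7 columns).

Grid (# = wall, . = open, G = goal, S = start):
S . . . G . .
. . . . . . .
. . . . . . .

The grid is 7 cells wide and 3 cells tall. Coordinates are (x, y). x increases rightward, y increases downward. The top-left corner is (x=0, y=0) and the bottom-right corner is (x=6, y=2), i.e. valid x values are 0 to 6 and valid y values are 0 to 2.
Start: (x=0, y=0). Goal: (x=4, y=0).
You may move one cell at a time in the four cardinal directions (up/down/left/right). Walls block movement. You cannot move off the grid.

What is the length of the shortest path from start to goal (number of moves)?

BFS from (x=0, y=0) until reaching (x=4, y=0):
  Distance 0: (x=0, y=0)
  Distance 1: (x=1, y=0), (x=0, y=1)
  Distance 2: (x=2, y=0), (x=1, y=1), (x=0, y=2)
  Distance 3: (x=3, y=0), (x=2, y=1), (x=1, y=2)
  Distance 4: (x=4, y=0), (x=3, y=1), (x=2, y=2)  <- goal reached here
One shortest path (4 moves): (x=0, y=0) -> (x=1, y=0) -> (x=2, y=0) -> (x=3, y=0) -> (x=4, y=0)

Answer: Shortest path length: 4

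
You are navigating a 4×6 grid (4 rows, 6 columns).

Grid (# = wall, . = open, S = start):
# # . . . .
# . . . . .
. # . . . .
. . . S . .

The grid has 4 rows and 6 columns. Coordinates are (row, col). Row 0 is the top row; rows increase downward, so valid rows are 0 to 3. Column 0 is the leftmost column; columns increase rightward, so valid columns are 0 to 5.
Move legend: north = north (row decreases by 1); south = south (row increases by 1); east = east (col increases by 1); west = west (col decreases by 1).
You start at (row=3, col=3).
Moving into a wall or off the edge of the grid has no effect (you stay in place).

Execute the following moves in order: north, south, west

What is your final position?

Answer: Final position: (row=3, col=2)

Derivation:
Start: (row=3, col=3)
  north (north): (row=3, col=3) -> (row=2, col=3)
  south (south): (row=2, col=3) -> (row=3, col=3)
  west (west): (row=3, col=3) -> (row=3, col=2)
Final: (row=3, col=2)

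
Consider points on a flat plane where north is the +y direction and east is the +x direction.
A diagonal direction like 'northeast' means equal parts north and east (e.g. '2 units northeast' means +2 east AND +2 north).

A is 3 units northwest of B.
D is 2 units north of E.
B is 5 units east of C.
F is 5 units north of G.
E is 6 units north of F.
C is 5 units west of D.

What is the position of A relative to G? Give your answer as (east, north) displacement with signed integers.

Place G at the origin (east=0, north=0).
  F is 5 units north of G: delta (east=+0, north=+5); F at (east=0, north=5).
  E is 6 units north of F: delta (east=+0, north=+6); E at (east=0, north=11).
  D is 2 units north of E: delta (east=+0, north=+2); D at (east=0, north=13).
  C is 5 units west of D: delta (east=-5, north=+0); C at (east=-5, north=13).
  B is 5 units east of C: delta (east=+5, north=+0); B at (east=0, north=13).
  A is 3 units northwest of B: delta (east=-3, north=+3); A at (east=-3, north=16).
Therefore A relative to G: (east=-3, north=16).

Answer: A is at (east=-3, north=16) relative to G.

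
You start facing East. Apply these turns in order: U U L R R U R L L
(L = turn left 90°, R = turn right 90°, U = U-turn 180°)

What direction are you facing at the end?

Answer: Final heading: West

Derivation:
Start: East
  U (U-turn (180°)) -> West
  U (U-turn (180°)) -> East
  L (left (90° counter-clockwise)) -> North
  R (right (90° clockwise)) -> East
  R (right (90° clockwise)) -> South
  U (U-turn (180°)) -> North
  R (right (90° clockwise)) -> East
  L (left (90° counter-clockwise)) -> North
  L (left (90° counter-clockwise)) -> West
Final: West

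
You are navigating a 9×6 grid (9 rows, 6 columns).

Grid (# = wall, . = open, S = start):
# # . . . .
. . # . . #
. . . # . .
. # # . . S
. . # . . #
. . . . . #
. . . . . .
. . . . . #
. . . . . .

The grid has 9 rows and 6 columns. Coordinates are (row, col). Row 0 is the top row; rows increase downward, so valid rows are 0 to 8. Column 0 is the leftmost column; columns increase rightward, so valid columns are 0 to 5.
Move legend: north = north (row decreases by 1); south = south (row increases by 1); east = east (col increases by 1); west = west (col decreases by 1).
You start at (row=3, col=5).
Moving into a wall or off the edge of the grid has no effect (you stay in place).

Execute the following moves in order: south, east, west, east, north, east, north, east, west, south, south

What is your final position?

Answer: Final position: (row=4, col=4)

Derivation:
Start: (row=3, col=5)
  south (south): blocked, stay at (row=3, col=5)
  east (east): blocked, stay at (row=3, col=5)
  west (west): (row=3, col=5) -> (row=3, col=4)
  east (east): (row=3, col=4) -> (row=3, col=5)
  north (north): (row=3, col=5) -> (row=2, col=5)
  east (east): blocked, stay at (row=2, col=5)
  north (north): blocked, stay at (row=2, col=5)
  east (east): blocked, stay at (row=2, col=5)
  west (west): (row=2, col=5) -> (row=2, col=4)
  south (south): (row=2, col=4) -> (row=3, col=4)
  south (south): (row=3, col=4) -> (row=4, col=4)
Final: (row=4, col=4)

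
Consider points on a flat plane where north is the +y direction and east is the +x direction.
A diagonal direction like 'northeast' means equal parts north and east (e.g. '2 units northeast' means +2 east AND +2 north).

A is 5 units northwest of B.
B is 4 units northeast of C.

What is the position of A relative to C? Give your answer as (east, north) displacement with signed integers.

Answer: A is at (east=-1, north=9) relative to C.

Derivation:
Place C at the origin (east=0, north=0).
  B is 4 units northeast of C: delta (east=+4, north=+4); B at (east=4, north=4).
  A is 5 units northwest of B: delta (east=-5, north=+5); A at (east=-1, north=9).
Therefore A relative to C: (east=-1, north=9).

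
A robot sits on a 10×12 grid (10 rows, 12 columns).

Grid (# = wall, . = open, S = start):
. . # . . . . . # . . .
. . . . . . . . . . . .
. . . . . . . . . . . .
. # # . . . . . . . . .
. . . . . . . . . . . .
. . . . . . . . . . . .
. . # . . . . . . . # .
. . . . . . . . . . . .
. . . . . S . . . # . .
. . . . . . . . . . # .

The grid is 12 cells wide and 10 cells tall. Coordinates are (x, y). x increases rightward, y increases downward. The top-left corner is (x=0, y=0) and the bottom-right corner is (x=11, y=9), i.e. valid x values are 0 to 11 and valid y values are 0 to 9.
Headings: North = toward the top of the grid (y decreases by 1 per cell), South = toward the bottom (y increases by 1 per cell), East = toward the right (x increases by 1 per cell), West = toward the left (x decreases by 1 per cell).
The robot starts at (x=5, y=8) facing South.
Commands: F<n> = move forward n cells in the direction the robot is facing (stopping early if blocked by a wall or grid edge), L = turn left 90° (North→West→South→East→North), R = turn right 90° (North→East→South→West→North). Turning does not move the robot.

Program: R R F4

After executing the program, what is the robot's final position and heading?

Start: (x=5, y=8), facing South
  R: turn right, now facing West
  R: turn right, now facing North
  F4: move forward 4, now at (x=5, y=4)
Final: (x=5, y=4), facing North

Answer: Final position: (x=5, y=4), facing North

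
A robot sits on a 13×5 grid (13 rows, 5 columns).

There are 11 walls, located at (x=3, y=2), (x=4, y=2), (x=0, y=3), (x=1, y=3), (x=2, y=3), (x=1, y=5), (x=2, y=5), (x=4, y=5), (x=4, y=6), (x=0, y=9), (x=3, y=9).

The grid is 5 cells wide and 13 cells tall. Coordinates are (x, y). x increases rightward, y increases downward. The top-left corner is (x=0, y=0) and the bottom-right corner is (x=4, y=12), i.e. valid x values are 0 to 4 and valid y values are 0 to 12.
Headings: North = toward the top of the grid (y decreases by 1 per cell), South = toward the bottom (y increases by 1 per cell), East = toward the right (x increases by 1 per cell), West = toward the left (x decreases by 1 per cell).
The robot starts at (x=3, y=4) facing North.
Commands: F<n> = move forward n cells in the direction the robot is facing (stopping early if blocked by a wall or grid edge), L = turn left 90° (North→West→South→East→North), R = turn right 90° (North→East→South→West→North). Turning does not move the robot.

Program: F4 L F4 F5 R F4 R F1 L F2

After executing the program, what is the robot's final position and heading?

Start: (x=3, y=4), facing North
  F4: move forward 1/4 (blocked), now at (x=3, y=3)
  L: turn left, now facing West
  F4: move forward 0/4 (blocked), now at (x=3, y=3)
  F5: move forward 0/5 (blocked), now at (x=3, y=3)
  R: turn right, now facing North
  F4: move forward 0/4 (blocked), now at (x=3, y=3)
  R: turn right, now facing East
  F1: move forward 1, now at (x=4, y=3)
  L: turn left, now facing North
  F2: move forward 0/2 (blocked), now at (x=4, y=3)
Final: (x=4, y=3), facing North

Answer: Final position: (x=4, y=3), facing North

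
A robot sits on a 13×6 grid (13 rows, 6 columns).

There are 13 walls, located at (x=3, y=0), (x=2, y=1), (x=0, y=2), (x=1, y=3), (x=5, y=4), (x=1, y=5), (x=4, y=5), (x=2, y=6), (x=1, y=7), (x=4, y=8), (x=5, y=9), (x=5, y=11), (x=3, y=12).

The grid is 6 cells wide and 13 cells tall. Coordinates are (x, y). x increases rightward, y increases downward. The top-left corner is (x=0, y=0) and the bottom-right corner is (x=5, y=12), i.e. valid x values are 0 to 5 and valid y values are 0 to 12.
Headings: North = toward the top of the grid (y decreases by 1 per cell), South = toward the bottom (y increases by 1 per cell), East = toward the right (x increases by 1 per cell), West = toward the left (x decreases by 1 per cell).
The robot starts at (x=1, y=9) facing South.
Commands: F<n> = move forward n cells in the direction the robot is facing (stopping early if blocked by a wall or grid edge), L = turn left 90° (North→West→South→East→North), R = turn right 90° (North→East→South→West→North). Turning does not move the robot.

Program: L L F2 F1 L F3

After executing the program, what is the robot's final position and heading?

Start: (x=1, y=9), facing South
  L: turn left, now facing East
  L: turn left, now facing North
  F2: move forward 1/2 (blocked), now at (x=1, y=8)
  F1: move forward 0/1 (blocked), now at (x=1, y=8)
  L: turn left, now facing West
  F3: move forward 1/3 (blocked), now at (x=0, y=8)
Final: (x=0, y=8), facing West

Answer: Final position: (x=0, y=8), facing West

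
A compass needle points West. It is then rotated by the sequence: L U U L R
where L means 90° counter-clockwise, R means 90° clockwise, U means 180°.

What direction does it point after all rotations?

Start: West
  L (left (90° counter-clockwise)) -> South
  U (U-turn (180°)) -> North
  U (U-turn (180°)) -> South
  L (left (90° counter-clockwise)) -> East
  R (right (90° clockwise)) -> South
Final: South

Answer: Final heading: South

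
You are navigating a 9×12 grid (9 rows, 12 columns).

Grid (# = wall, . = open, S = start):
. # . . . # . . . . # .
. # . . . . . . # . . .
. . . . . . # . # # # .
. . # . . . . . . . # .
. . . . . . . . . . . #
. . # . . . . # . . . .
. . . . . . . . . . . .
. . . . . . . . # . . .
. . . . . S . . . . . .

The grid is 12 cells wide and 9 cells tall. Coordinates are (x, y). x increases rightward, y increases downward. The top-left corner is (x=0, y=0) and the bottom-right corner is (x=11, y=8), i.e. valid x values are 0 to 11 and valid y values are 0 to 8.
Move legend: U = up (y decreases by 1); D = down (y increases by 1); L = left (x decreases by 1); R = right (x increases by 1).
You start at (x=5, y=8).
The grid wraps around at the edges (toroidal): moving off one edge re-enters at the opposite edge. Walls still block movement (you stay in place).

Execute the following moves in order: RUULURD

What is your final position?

Start: (x=5, y=8)
  R (right): (x=5, y=8) -> (x=6, y=8)
  U (up): (x=6, y=8) -> (x=6, y=7)
  U (up): (x=6, y=7) -> (x=6, y=6)
  L (left): (x=6, y=6) -> (x=5, y=6)
  U (up): (x=5, y=6) -> (x=5, y=5)
  R (right): (x=5, y=5) -> (x=6, y=5)
  D (down): (x=6, y=5) -> (x=6, y=6)
Final: (x=6, y=6)

Answer: Final position: (x=6, y=6)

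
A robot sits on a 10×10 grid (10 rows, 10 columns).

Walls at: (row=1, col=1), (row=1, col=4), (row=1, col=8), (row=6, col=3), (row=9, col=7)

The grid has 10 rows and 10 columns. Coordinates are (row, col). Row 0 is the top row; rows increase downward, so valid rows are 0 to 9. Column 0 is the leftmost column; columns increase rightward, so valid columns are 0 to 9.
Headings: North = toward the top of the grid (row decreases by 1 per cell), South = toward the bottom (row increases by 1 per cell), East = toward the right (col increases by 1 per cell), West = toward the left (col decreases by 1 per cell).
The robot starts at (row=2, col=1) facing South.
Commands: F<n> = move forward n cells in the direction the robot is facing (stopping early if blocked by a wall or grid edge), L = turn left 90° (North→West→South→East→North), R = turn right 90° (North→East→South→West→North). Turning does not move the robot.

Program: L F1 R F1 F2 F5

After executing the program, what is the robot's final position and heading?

Answer: Final position: (row=9, col=2), facing South

Derivation:
Start: (row=2, col=1), facing South
  L: turn left, now facing East
  F1: move forward 1, now at (row=2, col=2)
  R: turn right, now facing South
  F1: move forward 1, now at (row=3, col=2)
  F2: move forward 2, now at (row=5, col=2)
  F5: move forward 4/5 (blocked), now at (row=9, col=2)
Final: (row=9, col=2), facing South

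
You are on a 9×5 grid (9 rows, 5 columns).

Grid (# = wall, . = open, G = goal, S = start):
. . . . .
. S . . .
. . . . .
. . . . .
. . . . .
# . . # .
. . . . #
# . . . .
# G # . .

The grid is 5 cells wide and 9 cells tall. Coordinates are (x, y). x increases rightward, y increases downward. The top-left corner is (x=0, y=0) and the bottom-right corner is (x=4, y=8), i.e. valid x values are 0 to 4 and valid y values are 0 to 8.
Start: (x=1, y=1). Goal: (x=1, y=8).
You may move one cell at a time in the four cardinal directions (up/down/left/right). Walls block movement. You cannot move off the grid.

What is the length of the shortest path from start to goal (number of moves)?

Answer: Shortest path length: 7

Derivation:
BFS from (x=1, y=1) until reaching (x=1, y=8):
  Distance 0: (x=1, y=1)
  Distance 1: (x=1, y=0), (x=0, y=1), (x=2, y=1), (x=1, y=2)
  Distance 2: (x=0, y=0), (x=2, y=0), (x=3, y=1), (x=0, y=2), (x=2, y=2), (x=1, y=3)
  Distance 3: (x=3, y=0), (x=4, y=1), (x=3, y=2), (x=0, y=3), (x=2, y=3), (x=1, y=4)
  Distance 4: (x=4, y=0), (x=4, y=2), (x=3, y=3), (x=0, y=4), (x=2, y=4), (x=1, y=5)
  Distance 5: (x=4, y=3), (x=3, y=4), (x=2, y=5), (x=1, y=6)
  Distance 6: (x=4, y=4), (x=0, y=6), (x=2, y=6), (x=1, y=7)
  Distance 7: (x=4, y=5), (x=3, y=6), (x=2, y=7), (x=1, y=8)  <- goal reached here
One shortest path (7 moves): (x=1, y=1) -> (x=1, y=2) -> (x=1, y=3) -> (x=1, y=4) -> (x=1, y=5) -> (x=1, y=6) -> (x=1, y=7) -> (x=1, y=8)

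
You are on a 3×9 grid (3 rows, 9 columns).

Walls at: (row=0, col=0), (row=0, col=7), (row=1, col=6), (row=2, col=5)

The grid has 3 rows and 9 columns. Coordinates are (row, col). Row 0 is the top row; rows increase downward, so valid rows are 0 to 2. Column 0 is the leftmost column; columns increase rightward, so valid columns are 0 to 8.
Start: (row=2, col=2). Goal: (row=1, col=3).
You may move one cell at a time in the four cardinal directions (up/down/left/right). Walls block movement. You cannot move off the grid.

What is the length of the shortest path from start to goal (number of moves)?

BFS from (row=2, col=2) until reaching (row=1, col=3):
  Distance 0: (row=2, col=2)
  Distance 1: (row=1, col=2), (row=2, col=1), (row=2, col=3)
  Distance 2: (row=0, col=2), (row=1, col=1), (row=1, col=3), (row=2, col=0), (row=2, col=4)  <- goal reached here
One shortest path (2 moves): (row=2, col=2) -> (row=2, col=3) -> (row=1, col=3)

Answer: Shortest path length: 2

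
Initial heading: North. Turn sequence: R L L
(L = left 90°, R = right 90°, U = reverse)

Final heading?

Answer: Final heading: West

Derivation:
Start: North
  R (right (90° clockwise)) -> East
  L (left (90° counter-clockwise)) -> North
  L (left (90° counter-clockwise)) -> West
Final: West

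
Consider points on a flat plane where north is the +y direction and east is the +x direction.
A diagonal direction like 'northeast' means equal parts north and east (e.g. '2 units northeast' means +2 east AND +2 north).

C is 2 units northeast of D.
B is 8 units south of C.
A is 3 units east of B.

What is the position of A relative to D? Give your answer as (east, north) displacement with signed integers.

Place D at the origin (east=0, north=0).
  C is 2 units northeast of D: delta (east=+2, north=+2); C at (east=2, north=2).
  B is 8 units south of C: delta (east=+0, north=-8); B at (east=2, north=-6).
  A is 3 units east of B: delta (east=+3, north=+0); A at (east=5, north=-6).
Therefore A relative to D: (east=5, north=-6).

Answer: A is at (east=5, north=-6) relative to D.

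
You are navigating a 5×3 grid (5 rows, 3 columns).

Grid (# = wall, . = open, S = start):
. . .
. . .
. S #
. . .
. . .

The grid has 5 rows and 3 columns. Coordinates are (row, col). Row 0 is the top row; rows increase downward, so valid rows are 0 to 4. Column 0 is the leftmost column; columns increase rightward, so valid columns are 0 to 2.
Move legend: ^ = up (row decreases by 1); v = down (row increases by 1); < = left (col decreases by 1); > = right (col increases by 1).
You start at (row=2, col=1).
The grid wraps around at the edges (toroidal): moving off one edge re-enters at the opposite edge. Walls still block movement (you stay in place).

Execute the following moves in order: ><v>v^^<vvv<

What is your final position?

Answer: Final position: (row=0, col=2)

Derivation:
Start: (row=2, col=1)
  > (right): blocked, stay at (row=2, col=1)
  < (left): (row=2, col=1) -> (row=2, col=0)
  v (down): (row=2, col=0) -> (row=3, col=0)
  > (right): (row=3, col=0) -> (row=3, col=1)
  v (down): (row=3, col=1) -> (row=4, col=1)
  ^ (up): (row=4, col=1) -> (row=3, col=1)
  ^ (up): (row=3, col=1) -> (row=2, col=1)
  < (left): (row=2, col=1) -> (row=2, col=0)
  v (down): (row=2, col=0) -> (row=3, col=0)
  v (down): (row=3, col=0) -> (row=4, col=0)
  v (down): (row=4, col=0) -> (row=0, col=0)
  < (left): (row=0, col=0) -> (row=0, col=2)
Final: (row=0, col=2)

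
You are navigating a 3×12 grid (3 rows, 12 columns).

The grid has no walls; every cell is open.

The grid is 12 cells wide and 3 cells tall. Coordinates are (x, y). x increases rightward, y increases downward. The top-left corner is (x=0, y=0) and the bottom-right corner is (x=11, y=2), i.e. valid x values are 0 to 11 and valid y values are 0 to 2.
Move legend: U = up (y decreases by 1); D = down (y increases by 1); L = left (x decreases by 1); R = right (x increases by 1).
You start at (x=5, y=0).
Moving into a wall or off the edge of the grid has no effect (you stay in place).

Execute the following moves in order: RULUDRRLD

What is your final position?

Answer: Final position: (x=6, y=2)

Derivation:
Start: (x=5, y=0)
  R (right): (x=5, y=0) -> (x=6, y=0)
  U (up): blocked, stay at (x=6, y=0)
  L (left): (x=6, y=0) -> (x=5, y=0)
  U (up): blocked, stay at (x=5, y=0)
  D (down): (x=5, y=0) -> (x=5, y=1)
  R (right): (x=5, y=1) -> (x=6, y=1)
  R (right): (x=6, y=1) -> (x=7, y=1)
  L (left): (x=7, y=1) -> (x=6, y=1)
  D (down): (x=6, y=1) -> (x=6, y=2)
Final: (x=6, y=2)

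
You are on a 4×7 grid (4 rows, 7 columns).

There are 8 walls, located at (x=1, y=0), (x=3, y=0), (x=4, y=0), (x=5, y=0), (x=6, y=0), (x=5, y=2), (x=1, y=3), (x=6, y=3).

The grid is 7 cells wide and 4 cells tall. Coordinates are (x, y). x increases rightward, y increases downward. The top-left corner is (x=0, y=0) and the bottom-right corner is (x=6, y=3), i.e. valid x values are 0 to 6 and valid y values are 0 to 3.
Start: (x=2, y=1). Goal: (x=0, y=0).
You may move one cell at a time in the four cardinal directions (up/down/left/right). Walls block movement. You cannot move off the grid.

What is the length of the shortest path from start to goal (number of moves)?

Answer: Shortest path length: 3

Derivation:
BFS from (x=2, y=1) until reaching (x=0, y=0):
  Distance 0: (x=2, y=1)
  Distance 1: (x=2, y=0), (x=1, y=1), (x=3, y=1), (x=2, y=2)
  Distance 2: (x=0, y=1), (x=4, y=1), (x=1, y=2), (x=3, y=2), (x=2, y=3)
  Distance 3: (x=0, y=0), (x=5, y=1), (x=0, y=2), (x=4, y=2), (x=3, y=3)  <- goal reached here
One shortest path (3 moves): (x=2, y=1) -> (x=1, y=1) -> (x=0, y=1) -> (x=0, y=0)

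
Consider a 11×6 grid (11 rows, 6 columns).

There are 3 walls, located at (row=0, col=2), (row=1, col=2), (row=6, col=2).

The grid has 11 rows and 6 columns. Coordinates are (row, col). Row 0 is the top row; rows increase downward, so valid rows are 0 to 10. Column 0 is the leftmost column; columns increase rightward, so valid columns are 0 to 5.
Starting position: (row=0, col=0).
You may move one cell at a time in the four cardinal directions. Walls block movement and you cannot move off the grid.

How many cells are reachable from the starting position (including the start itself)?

BFS flood-fill from (row=0, col=0):
  Distance 0: (row=0, col=0)
  Distance 1: (row=0, col=1), (row=1, col=0)
  Distance 2: (row=1, col=1), (row=2, col=0)
  Distance 3: (row=2, col=1), (row=3, col=0)
  Distance 4: (row=2, col=2), (row=3, col=1), (row=4, col=0)
  Distance 5: (row=2, col=3), (row=3, col=2), (row=4, col=1), (row=5, col=0)
  Distance 6: (row=1, col=3), (row=2, col=4), (row=3, col=3), (row=4, col=2), (row=5, col=1), (row=6, col=0)
  Distance 7: (row=0, col=3), (row=1, col=4), (row=2, col=5), (row=3, col=4), (row=4, col=3), (row=5, col=2), (row=6, col=1), (row=7, col=0)
  Distance 8: (row=0, col=4), (row=1, col=5), (row=3, col=5), (row=4, col=4), (row=5, col=3), (row=7, col=1), (row=8, col=0)
  Distance 9: (row=0, col=5), (row=4, col=5), (row=5, col=4), (row=6, col=3), (row=7, col=2), (row=8, col=1), (row=9, col=0)
  Distance 10: (row=5, col=5), (row=6, col=4), (row=7, col=3), (row=8, col=2), (row=9, col=1), (row=10, col=0)
  Distance 11: (row=6, col=5), (row=7, col=4), (row=8, col=3), (row=9, col=2), (row=10, col=1)
  Distance 12: (row=7, col=5), (row=8, col=4), (row=9, col=3), (row=10, col=2)
  Distance 13: (row=8, col=5), (row=9, col=4), (row=10, col=3)
  Distance 14: (row=9, col=5), (row=10, col=4)
  Distance 15: (row=10, col=5)
Total reachable: 63 (grid has 63 open cells total)

Answer: Reachable cells: 63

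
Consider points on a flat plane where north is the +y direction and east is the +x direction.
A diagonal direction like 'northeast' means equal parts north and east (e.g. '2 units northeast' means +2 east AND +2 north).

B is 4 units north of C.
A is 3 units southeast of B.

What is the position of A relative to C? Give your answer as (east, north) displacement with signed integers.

Answer: A is at (east=3, north=1) relative to C.

Derivation:
Place C at the origin (east=0, north=0).
  B is 4 units north of C: delta (east=+0, north=+4); B at (east=0, north=4).
  A is 3 units southeast of B: delta (east=+3, north=-3); A at (east=3, north=1).
Therefore A relative to C: (east=3, north=1).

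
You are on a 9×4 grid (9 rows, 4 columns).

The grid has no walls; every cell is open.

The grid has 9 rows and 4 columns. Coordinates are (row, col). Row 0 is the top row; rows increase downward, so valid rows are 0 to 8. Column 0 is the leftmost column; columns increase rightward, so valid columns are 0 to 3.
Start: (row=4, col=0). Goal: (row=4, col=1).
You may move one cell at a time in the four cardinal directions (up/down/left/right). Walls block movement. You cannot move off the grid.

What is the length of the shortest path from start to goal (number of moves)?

Answer: Shortest path length: 1

Derivation:
BFS from (row=4, col=0) until reaching (row=4, col=1):
  Distance 0: (row=4, col=0)
  Distance 1: (row=3, col=0), (row=4, col=1), (row=5, col=0)  <- goal reached here
One shortest path (1 moves): (row=4, col=0) -> (row=4, col=1)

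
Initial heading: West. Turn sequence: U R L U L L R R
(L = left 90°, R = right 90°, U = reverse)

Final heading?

Answer: Final heading: West

Derivation:
Start: West
  U (U-turn (180°)) -> East
  R (right (90° clockwise)) -> South
  L (left (90° counter-clockwise)) -> East
  U (U-turn (180°)) -> West
  L (left (90° counter-clockwise)) -> South
  L (left (90° counter-clockwise)) -> East
  R (right (90° clockwise)) -> South
  R (right (90° clockwise)) -> West
Final: West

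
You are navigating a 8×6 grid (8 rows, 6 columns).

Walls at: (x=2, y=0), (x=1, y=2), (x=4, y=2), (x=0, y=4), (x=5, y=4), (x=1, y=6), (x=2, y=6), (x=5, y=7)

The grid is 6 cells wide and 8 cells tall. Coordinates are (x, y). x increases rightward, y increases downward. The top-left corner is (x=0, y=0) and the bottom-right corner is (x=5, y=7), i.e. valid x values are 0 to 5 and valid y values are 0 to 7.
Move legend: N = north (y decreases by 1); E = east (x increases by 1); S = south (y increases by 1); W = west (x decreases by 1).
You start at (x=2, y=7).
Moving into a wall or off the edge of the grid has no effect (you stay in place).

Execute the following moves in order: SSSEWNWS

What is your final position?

Answer: Final position: (x=1, y=7)

Derivation:
Start: (x=2, y=7)
  [×3]S (south): blocked, stay at (x=2, y=7)
  E (east): (x=2, y=7) -> (x=3, y=7)
  W (west): (x=3, y=7) -> (x=2, y=7)
  N (north): blocked, stay at (x=2, y=7)
  W (west): (x=2, y=7) -> (x=1, y=7)
  S (south): blocked, stay at (x=1, y=7)
Final: (x=1, y=7)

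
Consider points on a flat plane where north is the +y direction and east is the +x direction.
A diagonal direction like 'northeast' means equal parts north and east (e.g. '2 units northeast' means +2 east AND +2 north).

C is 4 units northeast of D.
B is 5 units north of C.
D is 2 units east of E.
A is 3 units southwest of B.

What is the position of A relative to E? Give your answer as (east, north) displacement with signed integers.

Answer: A is at (east=3, north=6) relative to E.

Derivation:
Place E at the origin (east=0, north=0).
  D is 2 units east of E: delta (east=+2, north=+0); D at (east=2, north=0).
  C is 4 units northeast of D: delta (east=+4, north=+4); C at (east=6, north=4).
  B is 5 units north of C: delta (east=+0, north=+5); B at (east=6, north=9).
  A is 3 units southwest of B: delta (east=-3, north=-3); A at (east=3, north=6).
Therefore A relative to E: (east=3, north=6).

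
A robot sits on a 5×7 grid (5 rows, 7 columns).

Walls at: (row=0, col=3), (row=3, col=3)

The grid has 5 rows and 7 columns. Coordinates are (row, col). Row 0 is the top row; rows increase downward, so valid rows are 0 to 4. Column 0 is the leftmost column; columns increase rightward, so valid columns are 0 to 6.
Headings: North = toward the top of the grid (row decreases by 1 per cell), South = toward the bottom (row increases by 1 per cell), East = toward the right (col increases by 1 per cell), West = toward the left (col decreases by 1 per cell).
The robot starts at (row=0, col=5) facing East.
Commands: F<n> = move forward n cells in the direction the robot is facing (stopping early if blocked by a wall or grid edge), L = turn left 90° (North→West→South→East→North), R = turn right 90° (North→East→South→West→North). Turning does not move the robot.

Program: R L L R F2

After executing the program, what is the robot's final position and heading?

Answer: Final position: (row=0, col=6), facing East

Derivation:
Start: (row=0, col=5), facing East
  R: turn right, now facing South
  L: turn left, now facing East
  L: turn left, now facing North
  R: turn right, now facing East
  F2: move forward 1/2 (blocked), now at (row=0, col=6)
Final: (row=0, col=6), facing East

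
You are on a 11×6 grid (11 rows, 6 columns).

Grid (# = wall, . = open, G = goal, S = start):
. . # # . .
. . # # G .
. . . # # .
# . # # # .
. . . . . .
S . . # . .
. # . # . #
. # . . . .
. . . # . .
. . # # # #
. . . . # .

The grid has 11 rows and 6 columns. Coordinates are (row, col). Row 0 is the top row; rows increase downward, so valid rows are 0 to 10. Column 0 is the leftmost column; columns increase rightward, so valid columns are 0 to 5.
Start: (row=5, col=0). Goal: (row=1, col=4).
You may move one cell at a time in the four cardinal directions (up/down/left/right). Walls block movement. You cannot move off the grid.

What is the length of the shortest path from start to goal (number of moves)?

Answer: Shortest path length: 10

Derivation:
BFS from (row=5, col=0) until reaching (row=1, col=4):
  Distance 0: (row=5, col=0)
  Distance 1: (row=4, col=0), (row=5, col=1), (row=6, col=0)
  Distance 2: (row=4, col=1), (row=5, col=2), (row=7, col=0)
  Distance 3: (row=3, col=1), (row=4, col=2), (row=6, col=2), (row=8, col=0)
  Distance 4: (row=2, col=1), (row=4, col=3), (row=7, col=2), (row=8, col=1), (row=9, col=0)
  Distance 5: (row=1, col=1), (row=2, col=0), (row=2, col=2), (row=4, col=4), (row=7, col=3), (row=8, col=2), (row=9, col=1), (row=10, col=0)
  Distance 6: (row=0, col=1), (row=1, col=0), (row=4, col=5), (row=5, col=4), (row=7, col=4), (row=10, col=1)
  Distance 7: (row=0, col=0), (row=3, col=5), (row=5, col=5), (row=6, col=4), (row=7, col=5), (row=8, col=4), (row=10, col=2)
  Distance 8: (row=2, col=5), (row=8, col=5), (row=10, col=3)
  Distance 9: (row=1, col=5)
  Distance 10: (row=0, col=5), (row=1, col=4)  <- goal reached here
One shortest path (10 moves): (row=5, col=0) -> (row=5, col=1) -> (row=5, col=2) -> (row=4, col=2) -> (row=4, col=3) -> (row=4, col=4) -> (row=4, col=5) -> (row=3, col=5) -> (row=2, col=5) -> (row=1, col=5) -> (row=1, col=4)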